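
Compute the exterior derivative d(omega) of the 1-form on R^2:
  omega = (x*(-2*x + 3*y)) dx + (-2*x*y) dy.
d(omega) = (-3*x - 2*y) dx ∧ dy

For a 1-form omega = sum_i f_i dx_i, the exterior derivative is
  d(omega) = sum_{i < j} (∂f_j/∂x_i - ∂f_i/∂x_j) dx_i ∧ dx_j.
  coefficient of dx ∧ dy: ∂f_2/∂x - ∂f_1/∂y = ∂(-2*x*y)/∂x - ∂(x*(-2*x + 3*y))/∂y = -3*x - 2*y
Assembling: d(omega) = (-3*x - 2*y) dx ∧ dy.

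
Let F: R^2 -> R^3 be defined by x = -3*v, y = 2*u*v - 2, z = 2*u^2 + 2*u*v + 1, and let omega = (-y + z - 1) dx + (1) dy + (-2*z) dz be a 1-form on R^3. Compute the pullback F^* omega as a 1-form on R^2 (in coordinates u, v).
F^* omega = (-16*u^3 - 24*u^2*v - 8*u*v^2 - 8*u - 2*v) du + (-8*u^3 - 8*u^2*v - 6*u^2 - 2*u - 6) dv

Using F^*(f dg) = (f ∘ F) d(g ∘ F), substitute each coordinate x_i by F_i(u, v) in f_i, and replace dx_i by d F_i = (∂F_i/∂u) du + (∂F_i/∂v) dv.
  For the x component: f_1(F) = 2*u^2 + 2; d F_1 = (0) du + (-3) dv
  For the y component: f_2(F) = 1; d F_2 = (2*v) du + (2*u) dv
  For the z component: f_3(F) = -4*u^2 - 4*u*v - 2; d F_3 = (4*u + 2*v) du + (2*u) dv
Combining and collecting du, dv coefficients:
  coeff of du: -16*u^3 - 24*u^2*v - 8*u*v^2 - 8*u - 2*v
  coeff of dv: -8*u^3 - 8*u^2*v - 6*u^2 - 2*u - 6
F^* omega = (-16*u^3 - 24*u^2*v - 8*u*v^2 - 8*u - 2*v) du + (-8*u^3 - 8*u^2*v - 6*u^2 - 2*u - 6) dv.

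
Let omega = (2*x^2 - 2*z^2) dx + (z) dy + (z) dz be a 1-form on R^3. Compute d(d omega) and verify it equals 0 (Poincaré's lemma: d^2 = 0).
d(d omega) = 0

Step 1: d omega = sum_{i<j} (∂f_j/∂x_i - ∂f_i/∂x_j) dx_i ∧ dx_j:
  coeff of dx ∧ dy: 0
  coeff of dx ∧ dz: 4*z
  coeff of dy ∧ dz: -1
Step 2: Apply d again to each 2-form coefficient. The only possible 3-form in R^3 is dx ∧ dy ∧ dz, with coefficient
  ∂(coeff of dy∧dz)/∂x - ∂(coeff of dx∧dz)/∂y + ∂(coeff of dx∧dy)/∂z
  = ∂/∂x (-1) - ∂/∂y (4*z) + ∂/∂z (0).
Each of these terms simplifies to sums of mixed partials that cancel in pairs. The result is 0 (by equality of mixed partials for smooth functions — Schwarz / Clairaut).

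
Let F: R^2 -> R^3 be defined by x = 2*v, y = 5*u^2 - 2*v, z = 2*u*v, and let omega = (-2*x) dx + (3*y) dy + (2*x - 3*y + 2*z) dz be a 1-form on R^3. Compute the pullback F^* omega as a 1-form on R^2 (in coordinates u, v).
F^* omega = (150*u^3 - 30*u^2*v + 8*u*v^2 - 60*u*v + 20*v^2) du + (-30*u^3 + 8*u^2*v - 30*u^2 + 20*u*v + 4*v) dv

Using F^*(f dg) = (f ∘ F) d(g ∘ F), substitute each coordinate x_i by F_i(u, v) in f_i, and replace dx_i by d F_i = (∂F_i/∂u) du + (∂F_i/∂v) dv.
  For the x component: f_1(F) = -4*v; d F_1 = (0) du + (2) dv
  For the y component: f_2(F) = 15*u^2 - 6*v; d F_2 = (10*u) du + (-2) dv
  For the z component: f_3(F) = -15*u^2 + 4*u*v + 10*v; d F_3 = (2*v) du + (2*u) dv
Combining and collecting du, dv coefficients:
  coeff of du: 150*u^3 - 30*u^2*v + 8*u*v^2 - 60*u*v + 20*v^2
  coeff of dv: -30*u^3 + 8*u^2*v - 30*u^2 + 20*u*v + 4*v
F^* omega = (150*u^3 - 30*u^2*v + 8*u*v^2 - 60*u*v + 20*v^2) du + (-30*u^3 + 8*u^2*v - 30*u^2 + 20*u*v + 4*v) dv.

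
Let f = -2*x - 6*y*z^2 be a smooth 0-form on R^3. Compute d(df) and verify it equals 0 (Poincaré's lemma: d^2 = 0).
d(df) = 0

Step 1: df = sum_i (∂f/∂x_i) dx_i = (-2) dx + (-6*z^2) dy + (-12*y*z) dz.
Step 2: Apply d again. Using the 1-form formula, the coefficient of dx ∧ dy in d(df) is ∂^2 f/∂x ∂y - ∂^2 f/∂y ∂x = (0) - (0) = 0 (equality of mixed partials for smooth f).
Similarly for dx ∧ dz and dy ∧ dz — all coefficients vanish. So d(df) = 0.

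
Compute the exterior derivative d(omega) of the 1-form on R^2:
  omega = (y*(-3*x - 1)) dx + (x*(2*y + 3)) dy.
d(omega) = (3*x + 2*y + 4) dx ∧ dy

For a 1-form omega = sum_i f_i dx_i, the exterior derivative is
  d(omega) = sum_{i < j} (∂f_j/∂x_i - ∂f_i/∂x_j) dx_i ∧ dx_j.
  coefficient of dx ∧ dy: ∂f_2/∂x - ∂f_1/∂y = ∂(x*(2*y + 3))/∂x - ∂(y*(-3*x - 1))/∂y = 3*x + 2*y + 4
Assembling: d(omega) = (3*x + 2*y + 4) dx ∧ dy.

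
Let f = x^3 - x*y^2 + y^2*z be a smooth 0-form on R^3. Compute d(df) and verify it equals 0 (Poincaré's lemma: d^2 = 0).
d(df) = 0

Step 1: df = sum_i (∂f/∂x_i) dx_i = (3*x^2 - y^2) dx + (2*y*(-x + z)) dy + (y^2) dz.
Step 2: Apply d again. Using the 1-form formula, the coefficient of dx ∧ dy in d(df) is ∂^2 f/∂x ∂y - ∂^2 f/∂y ∂x = (-2*y) - (-2*y) = 0 (equality of mixed partials for smooth f).
Similarly for dx ∧ dz and dy ∧ dz — all coefficients vanish. So d(df) = 0.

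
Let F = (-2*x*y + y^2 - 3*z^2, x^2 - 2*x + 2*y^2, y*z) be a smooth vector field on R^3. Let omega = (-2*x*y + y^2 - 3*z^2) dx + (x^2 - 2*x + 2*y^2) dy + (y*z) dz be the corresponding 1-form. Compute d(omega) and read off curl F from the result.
d(omega) = (z) dy ∧ dz + (-6*z) dz ∧ dx + (4*x - 2*y - 2) dx ∧ dy; curl F = (z, -6*z, 4*x - 2*y - 2)

d omega = sum_{i<j} (∂f_j/∂x_i - ∂f_i/∂x_j) dx_i ∧ dx_j. Under the identification (dy ∧ dz, dz ∧ dx, dx ∧ dy) ↔ (e_x, e_y, e_z), the coefficients are exactly the components of curl F. Compute:
  ∂R/∂y - ∂Q/∂z = (z) - (0) = z
  ∂P/∂z - ∂R/∂x = (-6*z) - (0) = -6*z
  ∂Q/∂x - ∂P/∂y = (2*x - 2) - (-2*x + 2*y) = 4*x - 2*y - 2.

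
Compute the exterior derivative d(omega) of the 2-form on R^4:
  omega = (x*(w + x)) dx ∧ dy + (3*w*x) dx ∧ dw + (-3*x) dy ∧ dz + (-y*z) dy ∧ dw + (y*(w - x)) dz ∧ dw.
d(omega) = (x) dx ∧ dy ∧ dw + (-3) dx ∧ dy ∧ dz + (w - x + y) dy ∧ dz ∧ dw + (-y) dx ∧ dz ∧ dw

For a 2-form omega = sum_{i<j} g_{ij} dx_i ∧ dx_j, the exterior derivative is
  d(omega) = sum_{i<j} d(g_{ij}) ∧ dx_i ∧ dx_j = sum_{i<j, k} (∂g_{ij}/∂x_k) dx_k ∧ dx_i ∧ dx_j.
Expand each term, using dx_k ∧ dx_i ∧ dx_j = sgn(permutation) dx_{(a)} ∧ dx_{(b)} ∧ dx_{(c)} with (a < b < c) sorted:
  d(x*(w + x)) includes (∂/∂w)(x*(w + x)) dw = (x) dw, which multiplied by dx ∧ dy gives (x) dx ∧ dy ∧ dw
  d(-3*x) includes (∂/∂x)(-3*x) dx = (-3) dx, which multiplied by dy ∧ dz gives (-3) dx ∧ dy ∧ dz
  d(-y*z) includes (∂/∂z)(-y*z) dz = (-y) dz, which multiplied by dy ∧ dw gives (y) dy ∧ dz ∧ dw
  d(y*(w - x)) includes (∂/∂x)(y*(w - x)) dx = (-y) dx, which multiplied by dz ∧ dw gives (-y) dx ∧ dz ∧ dw
  d(y*(w - x)) includes (∂/∂y)(y*(w - x)) dy = (w - x) dy, which multiplied by dz ∧ dw gives (w - x) dy ∧ dz ∧ dw
Collecting like 3-forms: d(omega) = (x) dx ∧ dy ∧ dw + (-3) dx ∧ dy ∧ dz + (w - x + y) dy ∧ dz ∧ dw + (-y) dx ∧ dz ∧ dw.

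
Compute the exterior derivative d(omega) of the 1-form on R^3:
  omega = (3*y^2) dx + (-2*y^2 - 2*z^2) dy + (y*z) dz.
d(omega) = (-6*y) dx ∧ dy + (5*z) dy ∧ dz

For a 1-form omega = sum_i f_i dx_i, the exterior derivative is
  d(omega) = sum_{i < j} (∂f_j/∂x_i - ∂f_i/∂x_j) dx_i ∧ dx_j.
  coefficient of dx ∧ dy: ∂f_2/∂x - ∂f_1/∂y = ∂(-2*y^2 - 2*z^2)/∂x - ∂(3*y^2)/∂y = -6*y
  coefficient of dy ∧ dz: ∂f_3/∂y - ∂f_2/∂z = ∂(y*z)/∂y - ∂(-2*y^2 - 2*z^2)/∂z = 5*z
Assembling: d(omega) = (-6*y) dx ∧ dy + (5*z) dy ∧ dz.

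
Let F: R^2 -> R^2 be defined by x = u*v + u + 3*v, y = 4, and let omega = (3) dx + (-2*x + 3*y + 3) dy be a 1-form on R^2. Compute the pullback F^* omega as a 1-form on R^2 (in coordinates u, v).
F^* omega = (3*v + 3) du + (3*u + 9) dv

Using F^*(f dg) = (f ∘ F) d(g ∘ F), substitute each coordinate x_i by F_i(u, v) in f_i, and replace dx_i by d F_i = (∂F_i/∂u) du + (∂F_i/∂v) dv.
  For the x component: f_1(F) = 3; d F_1 = (v + 1) du + (u + 3) dv
  For the y component: f_2(F) = -2*u*v - 2*u - 6*v + 15; d F_2 = (0) du + (0) dv
Combining and collecting du, dv coefficients:
  coeff of du: 3*v + 3
  coeff of dv: 3*u + 9
F^* omega = (3*v + 3) du + (3*u + 9) dv.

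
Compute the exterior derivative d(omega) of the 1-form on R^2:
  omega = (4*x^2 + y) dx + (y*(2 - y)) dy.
d(omega) = (-1) dx ∧ dy

For a 1-form omega = sum_i f_i dx_i, the exterior derivative is
  d(omega) = sum_{i < j} (∂f_j/∂x_i - ∂f_i/∂x_j) dx_i ∧ dx_j.
  coefficient of dx ∧ dy: ∂f_2/∂x - ∂f_1/∂y = ∂(y*(2 - y))/∂x - ∂(4*x^2 + y)/∂y = -1
Assembling: d(omega) = (-1) dx ∧ dy.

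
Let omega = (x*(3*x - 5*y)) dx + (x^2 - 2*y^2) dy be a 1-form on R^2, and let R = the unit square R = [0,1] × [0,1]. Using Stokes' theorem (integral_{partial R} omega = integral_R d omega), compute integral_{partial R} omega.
integral_(partial R) omega = 7/2

Stokes: integral_partial_R omega = integral_R d omega with d omega = (∂Q/∂x - ∂P/∂y) dx ∧ dy.
  ∂Q/∂x = 2*x
  ∂P/∂y = -5*x
  integrand = ∂Q/∂x - ∂P/∂y = 7*x.
Integrating over R: integral_0^1 integral_0^1 (7*x) dx dy = 7/2.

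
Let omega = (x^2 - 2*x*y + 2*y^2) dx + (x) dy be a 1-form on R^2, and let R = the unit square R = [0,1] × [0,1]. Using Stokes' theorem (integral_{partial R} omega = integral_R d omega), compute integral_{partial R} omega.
integral_(partial R) omega = 0

Stokes: integral_partial_R omega = integral_R d omega with d omega = (∂Q/∂x - ∂P/∂y) dx ∧ dy.
  ∂Q/∂x = 1
  ∂P/∂y = -2*x + 4*y
  integrand = ∂Q/∂x - ∂P/∂y = 2*x - 4*y + 1.
Integrating over R: integral_0^1 integral_0^1 (2*x - 4*y + 1) dx dy = 0.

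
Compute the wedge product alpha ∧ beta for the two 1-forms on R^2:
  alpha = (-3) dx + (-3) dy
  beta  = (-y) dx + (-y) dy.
alpha ∧ beta = 0

Distribute the wedge, using dx_i ∧ dx_j = -dx_j ∧ dx_i and dx_i ∧ dx_i = 0. For each pair (i, j) with i < j, the coefficient of dx_i ∧ dx_j in alpha ∧ beta is (alpha_i * beta_j - alpha_j * beta_i). Collecting: alpha ∧ beta = 0.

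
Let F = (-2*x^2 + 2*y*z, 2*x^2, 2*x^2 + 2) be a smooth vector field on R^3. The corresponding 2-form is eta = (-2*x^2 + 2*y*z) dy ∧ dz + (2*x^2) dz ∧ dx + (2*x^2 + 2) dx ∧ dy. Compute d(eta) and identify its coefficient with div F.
d(eta) = (-4*x) dx ∧ dy ∧ dz; div F = -4*x

For a 2-form in R^3 of the form above, applying d gives a 3-form with coefficient ∂P/∂x + ∂Q/∂y + ∂R/∂z:
  ∂P/∂x = -4*x
  ∂Q/∂y = 0
  ∂R/∂z = 0
Sum = -4*x, which is exactly div F.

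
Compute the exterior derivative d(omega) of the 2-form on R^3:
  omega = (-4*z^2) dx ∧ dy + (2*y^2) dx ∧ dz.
d(omega) = (-4*y - 8*z) dx ∧ dy ∧ dz

For a 2-form omega = sum_{i<j} g_{ij} dx_i ∧ dx_j, the exterior derivative is
  d(omega) = sum_{i<j} d(g_{ij}) ∧ dx_i ∧ dx_j = sum_{i<j, k} (∂g_{ij}/∂x_k) dx_k ∧ dx_i ∧ dx_j.
Expand each term, using dx_k ∧ dx_i ∧ dx_j = sgn(permutation) dx_{(a)} ∧ dx_{(b)} ∧ dx_{(c)} with (a < b < c) sorted:
  d(-4*z^2) includes (∂/∂z)(-4*z^2) dz = (-8*z) dz, which multiplied by dx ∧ dy gives (-8*z) dx ∧ dy ∧ dz
  d(2*y^2) includes (∂/∂y)(2*y^2) dy = (4*y) dy, which multiplied by dx ∧ dz gives (-4*y) dx ∧ dy ∧ dz
Collecting like 3-forms: d(omega) = (-4*y - 8*z) dx ∧ dy ∧ dz.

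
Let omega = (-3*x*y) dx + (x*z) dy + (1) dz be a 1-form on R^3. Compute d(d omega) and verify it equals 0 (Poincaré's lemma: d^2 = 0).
d(d omega) = 0

Step 1: d omega = sum_{i<j} (∂f_j/∂x_i - ∂f_i/∂x_j) dx_i ∧ dx_j:
  coeff of dx ∧ dy: 3*x + z
  coeff of dx ∧ dz: 0
  coeff of dy ∧ dz: -x
Step 2: Apply d again to each 2-form coefficient. The only possible 3-form in R^3 is dx ∧ dy ∧ dz, with coefficient
  ∂(coeff of dy∧dz)/∂x - ∂(coeff of dx∧dz)/∂y + ∂(coeff of dx∧dy)/∂z
  = ∂/∂x (-x) - ∂/∂y (0) + ∂/∂z (3*x + z).
Each of these terms simplifies to sums of mixed partials that cancel in pairs. The result is 0 (by equality of mixed partials for smooth functions — Schwarz / Clairaut).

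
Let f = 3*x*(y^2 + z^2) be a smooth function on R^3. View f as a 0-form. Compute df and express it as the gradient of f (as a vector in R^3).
df = (3*y^2 + 3*z^2) dx + (6*x*y) dy + (6*x*z) dz; grad f = (3*y^2 + 3*z^2, 6*x*y, 6*x*z)

For a 0-form f, d f = (∂f/∂x) dx + (∂f/∂y) dy + (∂f/∂z) dz. The components of the vector representation are exactly the entries of grad f in Cartesian coordinates:
  ∂f/∂x = 3*y^2 + 3*z^2
  ∂f/∂y = 6*x*y
  ∂f/∂z = 6*x*z.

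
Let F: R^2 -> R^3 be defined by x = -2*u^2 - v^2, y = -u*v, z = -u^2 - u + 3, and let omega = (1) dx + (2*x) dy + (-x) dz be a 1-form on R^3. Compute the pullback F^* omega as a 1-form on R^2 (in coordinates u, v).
F^* omega = (-4*u^3 + 4*u^2*v - 2*u^2 - 2*u*v^2 - 4*u + 2*v^3 - v^2) du + (4*u^3 + 2*u*v^2 - 2*v) dv

Using F^*(f dg) = (f ∘ F) d(g ∘ F), substitute each coordinate x_i by F_i(u, v) in f_i, and replace dx_i by d F_i = (∂F_i/∂u) du + (∂F_i/∂v) dv.
  For the x component: f_1(F) = 1; d F_1 = (-4*u) du + (-2*v) dv
  For the y component: f_2(F) = -4*u^2 - 2*v^2; d F_2 = (-v) du + (-u) dv
  For the z component: f_3(F) = 2*u^2 + v^2; d F_3 = (-2*u - 1) du + (0) dv
Combining and collecting du, dv coefficients:
  coeff of du: -4*u^3 + 4*u^2*v - 2*u^2 - 2*u*v^2 - 4*u + 2*v^3 - v^2
  coeff of dv: 4*u^3 + 2*u*v^2 - 2*v
F^* omega = (-4*u^3 + 4*u^2*v - 2*u^2 - 2*u*v^2 - 4*u + 2*v^3 - v^2) du + (4*u^3 + 2*u*v^2 - 2*v) dv.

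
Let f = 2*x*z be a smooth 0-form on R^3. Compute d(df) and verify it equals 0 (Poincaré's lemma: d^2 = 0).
d(df) = 0

Step 1: df = sum_i (∂f/∂x_i) dx_i = (2*z) dx + (0) dy + (2*x) dz.
Step 2: Apply d again. Using the 1-form formula, the coefficient of dx ∧ dy in d(df) is ∂^2 f/∂x ∂y - ∂^2 f/∂y ∂x = (0) - (0) = 0 (equality of mixed partials for smooth f).
Similarly for dx ∧ dz and dy ∧ dz — all coefficients vanish. So d(df) = 0.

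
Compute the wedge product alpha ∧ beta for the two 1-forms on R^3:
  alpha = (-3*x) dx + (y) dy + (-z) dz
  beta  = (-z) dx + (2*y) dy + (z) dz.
alpha ∧ beta = (y*(-6*x + z)) dx ∧ dy + (-z*(3*x + z)) dx ∧ dz + (3*y*z) dy ∧ dz

Distribute the wedge, using dx_i ∧ dx_j = -dx_j ∧ dx_i and dx_i ∧ dx_i = 0. For each pair (i, j) with i < j, the coefficient of dx_i ∧ dx_j in alpha ∧ beta is (alpha_i * beta_j - alpha_j * beta_i). Collecting: alpha ∧ beta = (y*(-6*x + z)) dx ∧ dy + (-z*(3*x + z)) dx ∧ dz + (3*y*z) dy ∧ dz.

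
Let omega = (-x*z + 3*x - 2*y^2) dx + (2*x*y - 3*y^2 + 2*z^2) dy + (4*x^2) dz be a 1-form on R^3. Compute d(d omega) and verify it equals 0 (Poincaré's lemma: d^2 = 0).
d(d omega) = 0

Step 1: d omega = sum_{i<j} (∂f_j/∂x_i - ∂f_i/∂x_j) dx_i ∧ dx_j:
  coeff of dx ∧ dy: 6*y
  coeff of dx ∧ dz: 9*x
  coeff of dy ∧ dz: -4*z
Step 2: Apply d again to each 2-form coefficient. The only possible 3-form in R^3 is dx ∧ dy ∧ dz, with coefficient
  ∂(coeff of dy∧dz)/∂x - ∂(coeff of dx∧dz)/∂y + ∂(coeff of dx∧dy)/∂z
  = ∂/∂x (-4*z) - ∂/∂y (9*x) + ∂/∂z (6*y).
Each of these terms simplifies to sums of mixed partials that cancel in pairs. The result is 0 (by equality of mixed partials for smooth functions — Schwarz / Clairaut).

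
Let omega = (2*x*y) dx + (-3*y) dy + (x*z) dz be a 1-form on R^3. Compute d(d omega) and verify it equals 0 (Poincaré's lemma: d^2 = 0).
d(d omega) = 0

Step 1: d omega = sum_{i<j} (∂f_j/∂x_i - ∂f_i/∂x_j) dx_i ∧ dx_j:
  coeff of dx ∧ dy: -2*x
  coeff of dx ∧ dz: z
  coeff of dy ∧ dz: 0
Step 2: Apply d again to each 2-form coefficient. The only possible 3-form in R^3 is dx ∧ dy ∧ dz, with coefficient
  ∂(coeff of dy∧dz)/∂x - ∂(coeff of dx∧dz)/∂y + ∂(coeff of dx∧dy)/∂z
  = ∂/∂x (0) - ∂/∂y (z) + ∂/∂z (-2*x).
Each of these terms simplifies to sums of mixed partials that cancel in pairs. The result is 0 (by equality of mixed partials for smooth functions — Schwarz / Clairaut).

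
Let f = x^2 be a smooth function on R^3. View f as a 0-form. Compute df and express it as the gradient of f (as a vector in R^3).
df = (2*x) dx + (0) dy + (0) dz; grad f = (2*x, 0, 0)

For a 0-form f, d f = (∂f/∂x) dx + (∂f/∂y) dy + (∂f/∂z) dz. The components of the vector representation are exactly the entries of grad f in Cartesian coordinates:
  ∂f/∂x = 2*x
  ∂f/∂y = 0
  ∂f/∂z = 0.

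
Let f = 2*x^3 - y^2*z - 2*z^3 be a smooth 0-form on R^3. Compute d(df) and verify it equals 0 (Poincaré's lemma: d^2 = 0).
d(df) = 0

Step 1: df = sum_i (∂f/∂x_i) dx_i = (6*x^2) dx + (-2*y*z) dy + (-y^2 - 6*z^2) dz.
Step 2: Apply d again. Using the 1-form formula, the coefficient of dx ∧ dy in d(df) is ∂^2 f/∂x ∂y - ∂^2 f/∂y ∂x = (0) - (0) = 0 (equality of mixed partials for smooth f).
Similarly for dx ∧ dz and dy ∧ dz — all coefficients vanish. So d(df) = 0.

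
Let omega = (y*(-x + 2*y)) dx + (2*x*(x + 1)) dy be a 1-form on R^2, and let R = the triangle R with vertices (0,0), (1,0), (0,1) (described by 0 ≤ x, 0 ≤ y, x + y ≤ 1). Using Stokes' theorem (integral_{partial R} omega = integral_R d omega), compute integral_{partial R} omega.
integral_(partial R) omega = 7/6

Stokes: integral_partial_R omega = integral_R d omega with d omega = (∂Q/∂x - ∂P/∂y) dx ∧ dy.
  ∂Q/∂x = 4*x + 2
  ∂P/∂y = -x + 4*y
  integrand = ∂Q/∂x - ∂P/∂y = 5*x - 4*y + 2.
Integrating over R: integral_0^1 integral_0^{1-x} (5*x - 4*y + 2) dy dx = 7/6.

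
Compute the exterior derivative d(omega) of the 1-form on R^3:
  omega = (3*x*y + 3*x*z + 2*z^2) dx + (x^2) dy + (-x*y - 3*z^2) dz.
d(omega) = (-x) dx ∧ dy + (-3*x - y - 4*z) dx ∧ dz + (-x) dy ∧ dz

For a 1-form omega = sum_i f_i dx_i, the exterior derivative is
  d(omega) = sum_{i < j} (∂f_j/∂x_i - ∂f_i/∂x_j) dx_i ∧ dx_j.
  coefficient of dx ∧ dy: ∂f_2/∂x - ∂f_1/∂y = ∂(x^2)/∂x - ∂(3*x*y + 3*x*z + 2*z^2)/∂y = -x
  coefficient of dx ∧ dz: ∂f_3/∂x - ∂f_1/∂z = ∂(-x*y - 3*z^2)/∂x - ∂(3*x*y + 3*x*z + 2*z^2)/∂z = -3*x - y - 4*z
  coefficient of dy ∧ dz: ∂f_3/∂y - ∂f_2/∂z = ∂(-x*y - 3*z^2)/∂y - ∂(x^2)/∂z = -x
Assembling: d(omega) = (-x) dx ∧ dy + (-3*x - y - 4*z) dx ∧ dz + (-x) dy ∧ dz.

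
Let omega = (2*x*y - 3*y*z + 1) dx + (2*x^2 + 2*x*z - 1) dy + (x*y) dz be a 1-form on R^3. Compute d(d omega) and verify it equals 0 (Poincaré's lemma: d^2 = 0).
d(d omega) = 0

Step 1: d omega = sum_{i<j} (∂f_j/∂x_i - ∂f_i/∂x_j) dx_i ∧ dx_j:
  coeff of dx ∧ dy: 2*x + 5*z
  coeff of dx ∧ dz: 4*y
  coeff of dy ∧ dz: -x
Step 2: Apply d again to each 2-form coefficient. The only possible 3-form in R^3 is dx ∧ dy ∧ dz, with coefficient
  ∂(coeff of dy∧dz)/∂x - ∂(coeff of dx∧dz)/∂y + ∂(coeff of dx∧dy)/∂z
  = ∂/∂x (-x) - ∂/∂y (4*y) + ∂/∂z (2*x + 5*z).
Each of these terms simplifies to sums of mixed partials that cancel in pairs. The result is 0 (by equality of mixed partials for smooth functions — Schwarz / Clairaut).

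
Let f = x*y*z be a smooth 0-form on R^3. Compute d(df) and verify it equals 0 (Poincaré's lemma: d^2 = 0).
d(df) = 0

Step 1: df = sum_i (∂f/∂x_i) dx_i = (y*z) dx + (x*z) dy + (x*y) dz.
Step 2: Apply d again. Using the 1-form formula, the coefficient of dx ∧ dy in d(df) is ∂^2 f/∂x ∂y - ∂^2 f/∂y ∂x = (z) - (z) = 0 (equality of mixed partials for smooth f).
Similarly for dx ∧ dz and dy ∧ dz — all coefficients vanish. So d(df) = 0.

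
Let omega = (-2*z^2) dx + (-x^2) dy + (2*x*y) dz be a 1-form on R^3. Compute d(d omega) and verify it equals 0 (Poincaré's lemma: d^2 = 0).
d(d omega) = 0

Step 1: d omega = sum_{i<j} (∂f_j/∂x_i - ∂f_i/∂x_j) dx_i ∧ dx_j:
  coeff of dx ∧ dy: -2*x
  coeff of dx ∧ dz: 2*y + 4*z
  coeff of dy ∧ dz: 2*x
Step 2: Apply d again to each 2-form coefficient. The only possible 3-form in R^3 is dx ∧ dy ∧ dz, with coefficient
  ∂(coeff of dy∧dz)/∂x - ∂(coeff of dx∧dz)/∂y + ∂(coeff of dx∧dy)/∂z
  = ∂/∂x (2*x) - ∂/∂y (2*y + 4*z) + ∂/∂z (-2*x).
Each of these terms simplifies to sums of mixed partials that cancel in pairs. The result is 0 (by equality of mixed partials for smooth functions — Schwarz / Clairaut).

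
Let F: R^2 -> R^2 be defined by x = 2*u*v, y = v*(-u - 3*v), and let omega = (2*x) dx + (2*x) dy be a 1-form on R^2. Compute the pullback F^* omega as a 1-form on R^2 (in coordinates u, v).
F^* omega = (4*u*v^2) du + (4*u*v*(u - 6*v)) dv

Using F^*(f dg) = (f ∘ F) d(g ∘ F), substitute each coordinate x_i by F_i(u, v) in f_i, and replace dx_i by d F_i = (∂F_i/∂u) du + (∂F_i/∂v) dv.
  For the x component: f_1(F) = 4*u*v; d F_1 = (2*v) du + (2*u) dv
  For the y component: f_2(F) = 4*u*v; d F_2 = (-v) du + (-u - 6*v) dv
Combining and collecting du, dv coefficients:
  coeff of du: 4*u*v^2
  coeff of dv: 4*u*v*(u - 6*v)
F^* omega = (4*u*v^2) du + (4*u*v*(u - 6*v)) dv.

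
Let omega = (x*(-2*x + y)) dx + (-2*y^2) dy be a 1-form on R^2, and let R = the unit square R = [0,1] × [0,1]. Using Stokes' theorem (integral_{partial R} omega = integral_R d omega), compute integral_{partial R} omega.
integral_(partial R) omega = -1/2

Stokes: integral_partial_R omega = integral_R d omega with d omega = (∂Q/∂x - ∂P/∂y) dx ∧ dy.
  ∂Q/∂x = 0
  ∂P/∂y = x
  integrand = ∂Q/∂x - ∂P/∂y = -x.
Integrating over R: integral_0^1 integral_0^1 (-x) dx dy = -1/2.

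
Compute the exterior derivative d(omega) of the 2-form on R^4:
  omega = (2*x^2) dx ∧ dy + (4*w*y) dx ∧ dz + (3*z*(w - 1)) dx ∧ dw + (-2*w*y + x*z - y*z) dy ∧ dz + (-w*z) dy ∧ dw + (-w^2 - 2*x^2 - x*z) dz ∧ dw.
d(omega) = (-4*w + z) dx ∧ dy ∧ dz + (-3*w - 4*x + 4*y - z + 3) dx ∧ dz ∧ dw + (w - 2*y) dy ∧ dz ∧ dw

For a 2-form omega = sum_{i<j} g_{ij} dx_i ∧ dx_j, the exterior derivative is
  d(omega) = sum_{i<j} d(g_{ij}) ∧ dx_i ∧ dx_j = sum_{i<j, k} (∂g_{ij}/∂x_k) dx_k ∧ dx_i ∧ dx_j.
Expand each term, using dx_k ∧ dx_i ∧ dx_j = sgn(permutation) dx_{(a)} ∧ dx_{(b)} ∧ dx_{(c)} with (a < b < c) sorted:
  d(4*w*y) includes (∂/∂y)(4*w*y) dy = (4*w) dy, which multiplied by dx ∧ dz gives (-4*w) dx ∧ dy ∧ dz
  d(4*w*y) includes (∂/∂w)(4*w*y) dw = (4*y) dw, which multiplied by dx ∧ dz gives (4*y) dx ∧ dz ∧ dw
  d(3*z*(w - 1)) includes (∂/∂z)(3*z*(w - 1)) dz = (3*w - 3) dz, which multiplied by dx ∧ dw gives (3 - 3*w) dx ∧ dz ∧ dw
  d(-2*w*y + x*z - y*z) includes (∂/∂x)(-2*w*y + x*z - y*z) dx = (z) dx, which multiplied by dy ∧ dz gives (z) dx ∧ dy ∧ dz
  d(-2*w*y + x*z - y*z) includes (∂/∂w)(-2*w*y + x*z - y*z) dw = (-2*y) dw, which multiplied by dy ∧ dz gives (-2*y) dy ∧ dz ∧ dw
  d(-w*z) includes (∂/∂z)(-w*z) dz = (-w) dz, which multiplied by dy ∧ dw gives (w) dy ∧ dz ∧ dw
  d(-w^2 - 2*x^2 - x*z) includes (∂/∂x)(-w^2 - 2*x^2 - x*z) dx = (-4*x - z) dx, which multiplied by dz ∧ dw gives (-4*x - z) dx ∧ dz ∧ dw
Collecting like 3-forms: d(omega) = (-4*w + z) dx ∧ dy ∧ dz + (-3*w - 4*x + 4*y - z + 3) dx ∧ dz ∧ dw + (w - 2*y) dy ∧ dz ∧ dw.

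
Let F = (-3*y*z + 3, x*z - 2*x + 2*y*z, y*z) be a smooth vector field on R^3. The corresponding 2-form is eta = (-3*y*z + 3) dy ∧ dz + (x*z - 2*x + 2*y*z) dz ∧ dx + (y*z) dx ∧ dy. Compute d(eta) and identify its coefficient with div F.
d(eta) = (y + 2*z) dx ∧ dy ∧ dz; div F = y + 2*z

For a 2-form in R^3 of the form above, applying d gives a 3-form with coefficient ∂P/∂x + ∂Q/∂y + ∂R/∂z:
  ∂P/∂x = 0
  ∂Q/∂y = 2*z
  ∂R/∂z = y
Sum = y + 2*z, which is exactly div F.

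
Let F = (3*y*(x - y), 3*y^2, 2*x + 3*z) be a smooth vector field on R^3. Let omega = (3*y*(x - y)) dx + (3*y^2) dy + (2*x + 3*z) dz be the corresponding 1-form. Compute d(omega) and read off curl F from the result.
d(omega) = (0) dy ∧ dz + (-2) dz ∧ dx + (-3*x + 6*y) dx ∧ dy; curl F = (0, -2, -3*x + 6*y)

d omega = sum_{i<j} (∂f_j/∂x_i - ∂f_i/∂x_j) dx_i ∧ dx_j. Under the identification (dy ∧ dz, dz ∧ dx, dx ∧ dy) ↔ (e_x, e_y, e_z), the coefficients are exactly the components of curl F. Compute:
  ∂R/∂y - ∂Q/∂z = (0) - (0) = 0
  ∂P/∂z - ∂R/∂x = (0) - (2) = -2
  ∂Q/∂x - ∂P/∂y = (0) - (3*x - 6*y) = -3*x + 6*y.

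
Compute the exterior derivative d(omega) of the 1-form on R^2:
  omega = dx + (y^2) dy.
d(omega) = 0

For a 1-form omega = sum_i f_i dx_i, the exterior derivative is
  d(omega) = sum_{i < j} (∂f_j/∂x_i - ∂f_i/∂x_j) dx_i ∧ dx_j.

Assembling: d(omega) = 0.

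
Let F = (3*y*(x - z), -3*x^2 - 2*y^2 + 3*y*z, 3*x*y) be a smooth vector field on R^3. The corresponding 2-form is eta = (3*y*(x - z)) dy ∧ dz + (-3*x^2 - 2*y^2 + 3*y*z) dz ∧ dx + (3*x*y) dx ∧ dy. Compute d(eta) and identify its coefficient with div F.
d(eta) = (-y + 3*z) dx ∧ dy ∧ dz; div F = -y + 3*z

For a 2-form in R^3 of the form above, applying d gives a 3-form with coefficient ∂P/∂x + ∂Q/∂y + ∂R/∂z:
  ∂P/∂x = 3*y
  ∂Q/∂y = -4*y + 3*z
  ∂R/∂z = 0
Sum = -y + 3*z, which is exactly div F.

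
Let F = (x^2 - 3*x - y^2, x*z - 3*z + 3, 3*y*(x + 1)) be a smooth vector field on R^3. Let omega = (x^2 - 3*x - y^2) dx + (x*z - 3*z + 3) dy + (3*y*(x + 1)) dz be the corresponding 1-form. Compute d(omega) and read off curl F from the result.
d(omega) = (2*x + 6) dy ∧ dz + (-3*y) dz ∧ dx + (2*y + z) dx ∧ dy; curl F = (2*x + 6, -3*y, 2*y + z)

d omega = sum_{i<j} (∂f_j/∂x_i - ∂f_i/∂x_j) dx_i ∧ dx_j. Under the identification (dy ∧ dz, dz ∧ dx, dx ∧ dy) ↔ (e_x, e_y, e_z), the coefficients are exactly the components of curl F. Compute:
  ∂R/∂y - ∂Q/∂z = (3*x + 3) - (x - 3) = 2*x + 6
  ∂P/∂z - ∂R/∂x = (0) - (3*y) = -3*y
  ∂Q/∂x - ∂P/∂y = (z) - (-2*y) = 2*y + z.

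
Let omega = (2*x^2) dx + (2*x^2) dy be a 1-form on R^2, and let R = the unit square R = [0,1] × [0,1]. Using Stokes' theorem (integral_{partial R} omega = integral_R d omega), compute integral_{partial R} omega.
integral_(partial R) omega = 2

Stokes: integral_partial_R omega = integral_R d omega with d omega = (∂Q/∂x - ∂P/∂y) dx ∧ dy.
  ∂Q/∂x = 4*x
  ∂P/∂y = 0
  integrand = ∂Q/∂x - ∂P/∂y = 4*x.
Integrating over R: integral_0^1 integral_0^1 (4*x) dx dy = 2.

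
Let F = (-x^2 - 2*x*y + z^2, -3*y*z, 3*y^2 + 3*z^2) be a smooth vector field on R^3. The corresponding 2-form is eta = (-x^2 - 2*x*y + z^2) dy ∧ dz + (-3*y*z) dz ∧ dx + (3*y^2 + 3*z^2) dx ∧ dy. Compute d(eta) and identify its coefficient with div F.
d(eta) = (-2*x - 2*y + 3*z) dx ∧ dy ∧ dz; div F = -2*x - 2*y + 3*z

For a 2-form in R^3 of the form above, applying d gives a 3-form with coefficient ∂P/∂x + ∂Q/∂y + ∂R/∂z:
  ∂P/∂x = -2*x - 2*y
  ∂Q/∂y = -3*z
  ∂R/∂z = 6*z
Sum = -2*x - 2*y + 3*z, which is exactly div F.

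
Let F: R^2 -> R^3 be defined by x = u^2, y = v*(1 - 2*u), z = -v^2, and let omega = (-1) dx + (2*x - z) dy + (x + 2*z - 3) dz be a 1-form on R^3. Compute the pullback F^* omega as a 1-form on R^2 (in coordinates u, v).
F^* omega = (-4*u^2*v - 2*u - 2*v^3) du + (-4*u^3 - 2*u^2*v + 2*u^2 - 2*u*v^2 + 4*v^3 + v^2 + 6*v) dv

Using F^*(f dg) = (f ∘ F) d(g ∘ F), substitute each coordinate x_i by F_i(u, v) in f_i, and replace dx_i by d F_i = (∂F_i/∂u) du + (∂F_i/∂v) dv.
  For the x component: f_1(F) = -1; d F_1 = (2*u) du + (0) dv
  For the y component: f_2(F) = 2*u^2 + v^2; d F_2 = (-2*v) du + (1 - 2*u) dv
  For the z component: f_3(F) = u^2 - 2*v^2 - 3; d F_3 = (0) du + (-2*v) dv
Combining and collecting du, dv coefficients:
  coeff of du: -4*u^2*v - 2*u - 2*v^3
  coeff of dv: -4*u^3 - 2*u^2*v + 2*u^2 - 2*u*v^2 + 4*v^3 + v^2 + 6*v
F^* omega = (-4*u^2*v - 2*u - 2*v^3) du + (-4*u^3 - 2*u^2*v + 2*u^2 - 2*u*v^2 + 4*v^3 + v^2 + 6*v) dv.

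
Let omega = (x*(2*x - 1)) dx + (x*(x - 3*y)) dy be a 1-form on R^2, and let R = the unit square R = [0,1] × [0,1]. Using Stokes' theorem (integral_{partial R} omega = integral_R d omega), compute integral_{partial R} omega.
integral_(partial R) omega = -1/2

Stokes: integral_partial_R omega = integral_R d omega with d omega = (∂Q/∂x - ∂P/∂y) dx ∧ dy.
  ∂Q/∂x = 2*x - 3*y
  ∂P/∂y = 0
  integrand = ∂Q/∂x - ∂P/∂y = 2*x - 3*y.
Integrating over R: integral_0^1 integral_0^1 (2*x - 3*y) dx dy = -1/2.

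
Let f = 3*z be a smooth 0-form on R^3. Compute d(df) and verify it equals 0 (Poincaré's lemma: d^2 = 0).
d(df) = 0

Step 1: df = sum_i (∂f/∂x_i) dx_i = (0) dx + (0) dy + (3) dz.
Step 2: Apply d again. Using the 1-form formula, the coefficient of dx ∧ dy in d(df) is ∂^2 f/∂x ∂y - ∂^2 f/∂y ∂x = (0) - (0) = 0 (equality of mixed partials for smooth f).
Similarly for dx ∧ dz and dy ∧ dz — all coefficients vanish. So d(df) = 0.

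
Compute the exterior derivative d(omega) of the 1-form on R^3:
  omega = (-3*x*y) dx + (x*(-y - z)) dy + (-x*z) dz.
d(omega) = (3*x - y - z) dx ∧ dy + (-z) dx ∧ dz + (x) dy ∧ dz

For a 1-form omega = sum_i f_i dx_i, the exterior derivative is
  d(omega) = sum_{i < j} (∂f_j/∂x_i - ∂f_i/∂x_j) dx_i ∧ dx_j.
  coefficient of dx ∧ dy: ∂f_2/∂x - ∂f_1/∂y = ∂(x*(-y - z))/∂x - ∂(-3*x*y)/∂y = 3*x - y - z
  coefficient of dx ∧ dz: ∂f_3/∂x - ∂f_1/∂z = ∂(-x*z)/∂x - ∂(-3*x*y)/∂z = -z
  coefficient of dy ∧ dz: ∂f_3/∂y - ∂f_2/∂z = ∂(-x*z)/∂y - ∂(x*(-y - z))/∂z = x
Assembling: d(omega) = (3*x - y - z) dx ∧ dy + (-z) dx ∧ dz + (x) dy ∧ dz.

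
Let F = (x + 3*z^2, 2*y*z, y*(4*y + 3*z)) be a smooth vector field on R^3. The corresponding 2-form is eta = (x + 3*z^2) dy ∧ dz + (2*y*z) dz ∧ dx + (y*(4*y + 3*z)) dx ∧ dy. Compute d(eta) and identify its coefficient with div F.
d(eta) = (3*y + 2*z + 1) dx ∧ dy ∧ dz; div F = 3*y + 2*z + 1

For a 2-form in R^3 of the form above, applying d gives a 3-form with coefficient ∂P/∂x + ∂Q/∂y + ∂R/∂z:
  ∂P/∂x = 1
  ∂Q/∂y = 2*z
  ∂R/∂z = 3*y
Sum = 3*y + 2*z + 1, which is exactly div F.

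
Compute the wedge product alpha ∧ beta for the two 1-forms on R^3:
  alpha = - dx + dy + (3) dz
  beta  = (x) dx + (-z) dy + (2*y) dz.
alpha ∧ beta = (-x + z) dx ∧ dy + (-3*x - 2*y) dx ∧ dz + (2*y + 3*z) dy ∧ dz

Distribute the wedge, using dx_i ∧ dx_j = -dx_j ∧ dx_i and dx_i ∧ dx_i = 0. For each pair (i, j) with i < j, the coefficient of dx_i ∧ dx_j in alpha ∧ beta is (alpha_i * beta_j - alpha_j * beta_i). Collecting: alpha ∧ beta = (-x + z) dx ∧ dy + (-3*x - 2*y) dx ∧ dz + (2*y + 3*z) dy ∧ dz.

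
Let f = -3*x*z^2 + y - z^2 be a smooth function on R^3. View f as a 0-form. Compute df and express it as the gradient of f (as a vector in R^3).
df = (-3*z^2) dx + (1) dy + (2*z*(-3*x - 1)) dz; grad f = (-3*z^2, 1, 2*z*(-3*x - 1))

For a 0-form f, d f = (∂f/∂x) dx + (∂f/∂y) dy + (∂f/∂z) dz. The components of the vector representation are exactly the entries of grad f in Cartesian coordinates:
  ∂f/∂x = -3*z^2
  ∂f/∂y = 1
  ∂f/∂z = 2*z*(-3*x - 1).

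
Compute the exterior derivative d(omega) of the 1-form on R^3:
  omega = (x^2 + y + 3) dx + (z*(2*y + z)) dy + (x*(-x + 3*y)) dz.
d(omega) = (-1) dx ∧ dy + (-2*x + 3*y) dx ∧ dz + (3*x - 2*y - 2*z) dy ∧ dz

For a 1-form omega = sum_i f_i dx_i, the exterior derivative is
  d(omega) = sum_{i < j} (∂f_j/∂x_i - ∂f_i/∂x_j) dx_i ∧ dx_j.
  coefficient of dx ∧ dy: ∂f_2/∂x - ∂f_1/∂y = ∂(z*(2*y + z))/∂x - ∂(x^2 + y + 3)/∂y = -1
  coefficient of dx ∧ dz: ∂f_3/∂x - ∂f_1/∂z = ∂(x*(-x + 3*y))/∂x - ∂(x^2 + y + 3)/∂z = -2*x + 3*y
  coefficient of dy ∧ dz: ∂f_3/∂y - ∂f_2/∂z = ∂(x*(-x + 3*y))/∂y - ∂(z*(2*y + z))/∂z = 3*x - 2*y - 2*z
Assembling: d(omega) = (-1) dx ∧ dy + (-2*x + 3*y) dx ∧ dz + (3*x - 2*y - 2*z) dy ∧ dz.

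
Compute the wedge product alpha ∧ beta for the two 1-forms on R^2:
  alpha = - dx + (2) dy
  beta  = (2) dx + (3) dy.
alpha ∧ beta = (-7) dx ∧ dy

Distribute the wedge, using dx_i ∧ dx_j = -dx_j ∧ dx_i and dx_i ∧ dx_i = 0. For each pair (i, j) with i < j, the coefficient of dx_i ∧ dx_j in alpha ∧ beta is (alpha_i * beta_j - alpha_j * beta_i). Collecting: alpha ∧ beta = (-7) dx ∧ dy.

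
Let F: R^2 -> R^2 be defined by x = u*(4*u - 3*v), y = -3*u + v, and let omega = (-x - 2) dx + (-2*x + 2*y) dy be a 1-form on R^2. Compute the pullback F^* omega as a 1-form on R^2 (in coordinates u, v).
F^* omega = (u*(-32*u^2 + 36*u*v + 24*u - 9*v^2 - 18*v + 2)) du + (12*u^3 - 9*u^2*v - 8*u^2 + 6*u*v + 2*v) dv

Using F^*(f dg) = (f ∘ F) d(g ∘ F), substitute each coordinate x_i by F_i(u, v) in f_i, and replace dx_i by d F_i = (∂F_i/∂u) du + (∂F_i/∂v) dv.
  For the x component: f_1(F) = -4*u^2 + 3*u*v - 2; d F_1 = (8*u - 3*v) du + (-3*u) dv
  For the y component: f_2(F) = -8*u^2 + 6*u*v - 6*u + 2*v; d F_2 = (-3) du + (1) dv
Combining and collecting du, dv coefficients:
  coeff of du: u*(-32*u^2 + 36*u*v + 24*u - 9*v^2 - 18*v + 2)
  coeff of dv: 12*u^3 - 9*u^2*v - 8*u^2 + 6*u*v + 2*v
F^* omega = (u*(-32*u^2 + 36*u*v + 24*u - 9*v^2 - 18*v + 2)) du + (12*u^3 - 9*u^2*v - 8*u^2 + 6*u*v + 2*v) dv.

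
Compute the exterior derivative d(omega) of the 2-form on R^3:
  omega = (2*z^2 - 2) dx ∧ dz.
d(omega) = 0

For a 2-form omega = sum_{i<j} g_{ij} dx_i ∧ dx_j, the exterior derivative is
  d(omega) = sum_{i<j} d(g_{ij}) ∧ dx_i ∧ dx_j = sum_{i<j, k} (∂g_{ij}/∂x_k) dx_k ∧ dx_i ∧ dx_j.
Expand each term, using dx_k ∧ dx_i ∧ dx_j = sgn(permutation) dx_{(a)} ∧ dx_{(b)} ∧ dx_{(c)} with (a < b < c) sorted:

Collecting like 3-forms: d(omega) = 0.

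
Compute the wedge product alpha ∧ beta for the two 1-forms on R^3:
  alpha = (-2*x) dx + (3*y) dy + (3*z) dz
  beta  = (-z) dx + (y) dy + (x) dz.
alpha ∧ beta = (y*(-2*x + 3*z)) dx ∧ dy + (-2*x^2 + 3*z^2) dx ∧ dz + (3*y*(x - z)) dy ∧ dz

Distribute the wedge, using dx_i ∧ dx_j = -dx_j ∧ dx_i and dx_i ∧ dx_i = 0. For each pair (i, j) with i < j, the coefficient of dx_i ∧ dx_j in alpha ∧ beta is (alpha_i * beta_j - alpha_j * beta_i). Collecting: alpha ∧ beta = (y*(-2*x + 3*z)) dx ∧ dy + (-2*x^2 + 3*z^2) dx ∧ dz + (3*y*(x - z)) dy ∧ dz.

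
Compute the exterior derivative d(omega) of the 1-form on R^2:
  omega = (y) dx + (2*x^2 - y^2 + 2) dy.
d(omega) = (4*x - 1) dx ∧ dy

For a 1-form omega = sum_i f_i dx_i, the exterior derivative is
  d(omega) = sum_{i < j} (∂f_j/∂x_i - ∂f_i/∂x_j) dx_i ∧ dx_j.
  coefficient of dx ∧ dy: ∂f_2/∂x - ∂f_1/∂y = ∂(2*x^2 - y^2 + 2)/∂x - ∂(y)/∂y = 4*x - 1
Assembling: d(omega) = (4*x - 1) dx ∧ dy.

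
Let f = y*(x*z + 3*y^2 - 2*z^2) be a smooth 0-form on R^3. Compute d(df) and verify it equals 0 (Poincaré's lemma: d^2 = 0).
d(df) = 0

Step 1: df = sum_i (∂f/∂x_i) dx_i = (y*z) dx + (x*z + 9*y^2 - 2*z^2) dy + (y*(x - 4*z)) dz.
Step 2: Apply d again. Using the 1-form formula, the coefficient of dx ∧ dy in d(df) is ∂^2 f/∂x ∂y - ∂^2 f/∂y ∂x = (z) - (z) = 0 (equality of mixed partials for smooth f).
Similarly for dx ∧ dz and dy ∧ dz — all coefficients vanish. So d(df) = 0.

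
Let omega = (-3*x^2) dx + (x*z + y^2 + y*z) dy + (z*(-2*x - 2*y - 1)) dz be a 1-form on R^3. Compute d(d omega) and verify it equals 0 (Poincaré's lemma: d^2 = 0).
d(d omega) = 0

Step 1: d omega = sum_{i<j} (∂f_j/∂x_i - ∂f_i/∂x_j) dx_i ∧ dx_j:
  coeff of dx ∧ dy: z
  coeff of dx ∧ dz: -2*z
  coeff of dy ∧ dz: -x - y - 2*z
Step 2: Apply d again to each 2-form coefficient. The only possible 3-form in R^3 is dx ∧ dy ∧ dz, with coefficient
  ∂(coeff of dy∧dz)/∂x - ∂(coeff of dx∧dz)/∂y + ∂(coeff of dx∧dy)/∂z
  = ∂/∂x (-x - y - 2*z) - ∂/∂y (-2*z) + ∂/∂z (z).
Each of these terms simplifies to sums of mixed partials that cancel in pairs. The result is 0 (by equality of mixed partials for smooth functions — Schwarz / Clairaut).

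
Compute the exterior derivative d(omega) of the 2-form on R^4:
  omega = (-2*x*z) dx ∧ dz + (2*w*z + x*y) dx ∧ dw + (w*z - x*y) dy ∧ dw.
d(omega) = (-x - y) dx ∧ dy ∧ dw + (-2*w) dx ∧ dz ∧ dw + (-w) dy ∧ dz ∧ dw

For a 2-form omega = sum_{i<j} g_{ij} dx_i ∧ dx_j, the exterior derivative is
  d(omega) = sum_{i<j} d(g_{ij}) ∧ dx_i ∧ dx_j = sum_{i<j, k} (∂g_{ij}/∂x_k) dx_k ∧ dx_i ∧ dx_j.
Expand each term, using dx_k ∧ dx_i ∧ dx_j = sgn(permutation) dx_{(a)} ∧ dx_{(b)} ∧ dx_{(c)} with (a < b < c) sorted:
  d(2*w*z + x*y) includes (∂/∂y)(2*w*z + x*y) dy = (x) dy, which multiplied by dx ∧ dw gives (-x) dx ∧ dy ∧ dw
  d(2*w*z + x*y) includes (∂/∂z)(2*w*z + x*y) dz = (2*w) dz, which multiplied by dx ∧ dw gives (-2*w) dx ∧ dz ∧ dw
  d(w*z - x*y) includes (∂/∂x)(w*z - x*y) dx = (-y) dx, which multiplied by dy ∧ dw gives (-y) dx ∧ dy ∧ dw
  d(w*z - x*y) includes (∂/∂z)(w*z - x*y) dz = (w) dz, which multiplied by dy ∧ dw gives (-w) dy ∧ dz ∧ dw
Collecting like 3-forms: d(omega) = (-x - y) dx ∧ dy ∧ dw + (-2*w) dx ∧ dz ∧ dw + (-w) dy ∧ dz ∧ dw.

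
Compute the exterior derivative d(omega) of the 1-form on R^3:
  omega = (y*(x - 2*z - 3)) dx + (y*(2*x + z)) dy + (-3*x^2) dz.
d(omega) = (-x + 2*y + 2*z + 3) dx ∧ dy + (-6*x + 2*y) dx ∧ dz + (-y) dy ∧ dz

For a 1-form omega = sum_i f_i dx_i, the exterior derivative is
  d(omega) = sum_{i < j} (∂f_j/∂x_i - ∂f_i/∂x_j) dx_i ∧ dx_j.
  coefficient of dx ∧ dy: ∂f_2/∂x - ∂f_1/∂y = ∂(y*(2*x + z))/∂x - ∂(y*(x - 2*z - 3))/∂y = -x + 2*y + 2*z + 3
  coefficient of dx ∧ dz: ∂f_3/∂x - ∂f_1/∂z = ∂(-3*x^2)/∂x - ∂(y*(x - 2*z - 3))/∂z = -6*x + 2*y
  coefficient of dy ∧ dz: ∂f_3/∂y - ∂f_2/∂z = ∂(-3*x^2)/∂y - ∂(y*(2*x + z))/∂z = -y
Assembling: d(omega) = (-x + 2*y + 2*z + 3) dx ∧ dy + (-6*x + 2*y) dx ∧ dz + (-y) dy ∧ dz.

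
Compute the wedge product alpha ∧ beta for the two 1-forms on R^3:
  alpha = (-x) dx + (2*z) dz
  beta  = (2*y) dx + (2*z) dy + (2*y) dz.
alpha ∧ beta = (-2*x*z) dx ∧ dy + (-2*y*(x + 2*z)) dx ∧ dz + (-4*z^2) dy ∧ dz

Distribute the wedge, using dx_i ∧ dx_j = -dx_j ∧ dx_i and dx_i ∧ dx_i = 0. For each pair (i, j) with i < j, the coefficient of dx_i ∧ dx_j in alpha ∧ beta is (alpha_i * beta_j - alpha_j * beta_i). Collecting: alpha ∧ beta = (-2*x*z) dx ∧ dy + (-2*y*(x + 2*z)) dx ∧ dz + (-4*z^2) dy ∧ dz.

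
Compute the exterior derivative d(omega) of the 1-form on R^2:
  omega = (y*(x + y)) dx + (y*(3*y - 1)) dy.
d(omega) = (-x - 2*y) dx ∧ dy

For a 1-form omega = sum_i f_i dx_i, the exterior derivative is
  d(omega) = sum_{i < j} (∂f_j/∂x_i - ∂f_i/∂x_j) dx_i ∧ dx_j.
  coefficient of dx ∧ dy: ∂f_2/∂x - ∂f_1/∂y = ∂(y*(3*y - 1))/∂x - ∂(y*(x + y))/∂y = -x - 2*y
Assembling: d(omega) = (-x - 2*y) dx ∧ dy.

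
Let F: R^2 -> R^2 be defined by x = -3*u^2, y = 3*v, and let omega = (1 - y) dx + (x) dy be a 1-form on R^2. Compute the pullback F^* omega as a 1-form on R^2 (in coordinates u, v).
F^* omega = (6*u*(3*v - 1)) du + (-9*u^2) dv

Using F^*(f dg) = (f ∘ F) d(g ∘ F), substitute each coordinate x_i by F_i(u, v) in f_i, and replace dx_i by d F_i = (∂F_i/∂u) du + (∂F_i/∂v) dv.
  For the x component: f_1(F) = 1 - 3*v; d F_1 = (-6*u) du + (0) dv
  For the y component: f_2(F) = -3*u^2; d F_2 = (0) du + (3) dv
Combining and collecting du, dv coefficients:
  coeff of du: 6*u*(3*v - 1)
  coeff of dv: -9*u^2
F^* omega = (6*u*(3*v - 1)) du + (-9*u^2) dv.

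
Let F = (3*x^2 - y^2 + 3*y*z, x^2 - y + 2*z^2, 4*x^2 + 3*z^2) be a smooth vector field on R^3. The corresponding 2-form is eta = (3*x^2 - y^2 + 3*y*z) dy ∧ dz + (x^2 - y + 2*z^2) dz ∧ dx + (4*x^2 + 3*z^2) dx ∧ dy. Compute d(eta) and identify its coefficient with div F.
d(eta) = (6*x + 6*z - 1) dx ∧ dy ∧ dz; div F = 6*x + 6*z - 1

For a 2-form in R^3 of the form above, applying d gives a 3-form with coefficient ∂P/∂x + ∂Q/∂y + ∂R/∂z:
  ∂P/∂x = 6*x
  ∂Q/∂y = -1
  ∂R/∂z = 6*z
Sum = 6*x + 6*z - 1, which is exactly div F.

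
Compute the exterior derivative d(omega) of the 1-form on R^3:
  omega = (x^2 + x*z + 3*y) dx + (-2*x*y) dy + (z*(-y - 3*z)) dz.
d(omega) = (-2*y - 3) dx ∧ dy + (-x) dx ∧ dz + (-z) dy ∧ dz

For a 1-form omega = sum_i f_i dx_i, the exterior derivative is
  d(omega) = sum_{i < j} (∂f_j/∂x_i - ∂f_i/∂x_j) dx_i ∧ dx_j.
  coefficient of dx ∧ dy: ∂f_2/∂x - ∂f_1/∂y = ∂(-2*x*y)/∂x - ∂(x^2 + x*z + 3*y)/∂y = -2*y - 3
  coefficient of dx ∧ dz: ∂f_3/∂x - ∂f_1/∂z = ∂(z*(-y - 3*z))/∂x - ∂(x^2 + x*z + 3*y)/∂z = -x
  coefficient of dy ∧ dz: ∂f_3/∂y - ∂f_2/∂z = ∂(z*(-y - 3*z))/∂y - ∂(-2*x*y)/∂z = -z
Assembling: d(omega) = (-2*y - 3) dx ∧ dy + (-x) dx ∧ dz + (-z) dy ∧ dz.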